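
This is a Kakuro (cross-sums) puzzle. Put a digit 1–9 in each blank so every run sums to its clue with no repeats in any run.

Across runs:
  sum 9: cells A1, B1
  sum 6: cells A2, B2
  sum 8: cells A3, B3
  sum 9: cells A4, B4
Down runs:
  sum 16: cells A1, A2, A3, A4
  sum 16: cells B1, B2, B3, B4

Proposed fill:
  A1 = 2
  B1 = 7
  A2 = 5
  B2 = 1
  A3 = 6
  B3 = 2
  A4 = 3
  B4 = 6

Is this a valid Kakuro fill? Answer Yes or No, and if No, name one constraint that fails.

Yes

Across: 2+7=9; 5+1=6; 6+2=8; 3+6=9. Down: 2+5+6+3=16; 7+1+2+6=16. No digit repeats within any run.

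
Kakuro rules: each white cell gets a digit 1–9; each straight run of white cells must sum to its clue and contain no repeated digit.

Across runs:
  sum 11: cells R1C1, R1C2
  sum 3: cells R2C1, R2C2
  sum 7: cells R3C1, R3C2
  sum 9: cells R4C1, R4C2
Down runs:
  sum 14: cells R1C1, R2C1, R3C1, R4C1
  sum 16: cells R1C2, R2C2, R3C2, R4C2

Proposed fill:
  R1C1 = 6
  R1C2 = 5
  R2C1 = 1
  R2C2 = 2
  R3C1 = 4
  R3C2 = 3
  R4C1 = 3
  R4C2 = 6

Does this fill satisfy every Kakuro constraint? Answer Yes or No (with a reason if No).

Across: 6+5=11; 1+2=3; 4+3=7; 3+6=9. Down: 6+1+4+3=14; 5+2+3+6=16. No digit repeats within any run.

Yes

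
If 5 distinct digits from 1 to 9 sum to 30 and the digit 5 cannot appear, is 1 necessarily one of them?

No

Counterexample: {2,4,7,8,9} sums to 30 under that restriction without using 1.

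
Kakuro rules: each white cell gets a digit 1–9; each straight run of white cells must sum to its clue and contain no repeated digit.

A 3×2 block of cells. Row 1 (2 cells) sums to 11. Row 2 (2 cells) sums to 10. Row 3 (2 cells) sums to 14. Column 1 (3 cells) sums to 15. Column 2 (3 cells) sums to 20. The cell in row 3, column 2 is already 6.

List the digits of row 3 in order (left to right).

8 6

Given what's placed, (2,2) must be 9 to fit the 10 across and 20 down.
(3,1) = 14 − 6 = 8 completes the 14 across.
(1,2) = 20 − 15 = 5 completes the 20 down.
(2,1) = 10 − 9 = 1 completes the 10 across.
(1,1) = 11 − 5 = 6 completes the 11 across.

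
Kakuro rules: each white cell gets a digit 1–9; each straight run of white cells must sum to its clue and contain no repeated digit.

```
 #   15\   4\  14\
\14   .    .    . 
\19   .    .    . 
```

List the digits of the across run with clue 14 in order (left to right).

8 1 5

4 in 2 cells must be {1,3}.
The 19 across and the 4 down share only 3, so R2C2 = 3.
Given what's placed, R2C3 must be 9 to fit the 19 across and 14 down.
R1C2 = 4 − 3 = 1 completes the 4 down.
R1C3 = 14 − 9 = 5 completes the 14 down.
R2C1 = 19 − 12 = 7 completes the 19 across.
R1C1 = 14 − 6 = 8 completes the 14 across.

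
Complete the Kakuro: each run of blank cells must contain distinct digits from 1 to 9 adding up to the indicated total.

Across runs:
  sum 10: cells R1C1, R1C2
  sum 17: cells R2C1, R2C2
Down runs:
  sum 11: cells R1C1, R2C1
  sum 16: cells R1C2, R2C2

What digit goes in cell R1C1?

3

17 in 2 cells must be {8,9}; 16 in 2 cells must be {7,9}.
The 17 across and the 16 down share only 9, so R2C2 = 9.
R1C2 = 16 − 9 = 7 completes the 16 down.
R2C1 = 17 − 9 = 8 completes the 17 across.
R1C1 = 10 − 7 = 3 completes the 10 across.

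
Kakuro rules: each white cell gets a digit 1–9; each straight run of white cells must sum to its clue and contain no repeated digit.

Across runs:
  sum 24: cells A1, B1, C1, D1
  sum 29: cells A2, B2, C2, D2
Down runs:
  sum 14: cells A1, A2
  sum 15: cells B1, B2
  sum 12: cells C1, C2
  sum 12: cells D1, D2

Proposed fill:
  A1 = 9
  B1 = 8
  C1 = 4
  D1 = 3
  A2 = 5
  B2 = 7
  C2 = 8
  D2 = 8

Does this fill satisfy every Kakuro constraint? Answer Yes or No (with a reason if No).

No — the across run A2–D2 sums to 28, not 29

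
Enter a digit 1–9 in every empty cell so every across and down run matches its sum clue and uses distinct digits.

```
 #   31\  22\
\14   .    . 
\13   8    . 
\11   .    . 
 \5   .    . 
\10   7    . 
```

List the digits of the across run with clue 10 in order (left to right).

7 3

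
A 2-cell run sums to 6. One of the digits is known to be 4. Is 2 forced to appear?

The only way to make 6 from 2 distinct digits under that restriction is {2,4}, which contains 2.

Yes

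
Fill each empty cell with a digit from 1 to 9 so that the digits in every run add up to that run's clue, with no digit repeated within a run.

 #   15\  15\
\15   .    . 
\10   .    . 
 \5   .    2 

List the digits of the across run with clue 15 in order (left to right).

8 7

R3C1 = 5 − 2 = 3 completes the 5 across.
No cell is forced outright now. R1C1 can only be 7 or 8 (the digits allowed by both its 15 across and its 15 down). If R1C1 = 7: that forces R1C2 = 8, after which R2C1 would have to be in {1,2,3,4,6,7,8,9} for the 10 across but in {5} for the 15 down — contradiction. So R1C1 = 8.
R1C2 = 15 − 8 = 7 completes the 15 across.
R2C1 = 15 − 11 = 4 completes the 15 down.
R2C2 = 10 − 4 = 6 completes the 10 across.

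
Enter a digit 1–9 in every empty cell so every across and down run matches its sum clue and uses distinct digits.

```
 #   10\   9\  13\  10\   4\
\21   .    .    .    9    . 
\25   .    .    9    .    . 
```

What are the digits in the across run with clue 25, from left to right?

4 in 2 cells must be {1,3}.
R1C3 = 13 − 9 = 4 completes the 13 down.
R1C5 = 1: the only remaining digit allowed by both the 21 across and the 4 down.
R2C4 = 10 − 9 = 1 completes the 10 down.
R2C5 = 4 − 1 = 3 completes the 4 down.
Given what's placed, R1C1 must be 2 to fit the 21 across and 10 down.
R1C2 = 21 − 16 = 5 completes the 21 across.
R2C1 = 10 − 2 = 8 completes the 10 down.
R2C2 = 25 − 21 = 4 completes the 25 across.

8, 4, 9, 1, 3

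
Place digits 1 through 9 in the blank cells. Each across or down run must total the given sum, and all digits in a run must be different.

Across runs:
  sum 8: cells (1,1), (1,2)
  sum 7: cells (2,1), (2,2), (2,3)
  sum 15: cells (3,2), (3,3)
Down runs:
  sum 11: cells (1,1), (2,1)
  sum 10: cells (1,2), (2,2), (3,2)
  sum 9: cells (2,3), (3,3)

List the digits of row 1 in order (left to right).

7 in 3 cells must be {1,2,4}.
Nothing is forced directly, so branch on (2,1), whose candidates are 2 or 4. If (2,1) = 2: then (1,1) would have to be in {1,2,3,5,6,7} for the 8 across but in {9} for the 11 down — contradiction. So (2,1) = 4.
(1,1) = 11 − 4 = 7 completes the 11 down.
(1,2) = 8 − 7 = 1 completes the 8 across.
(2,2) = 2: the only remaining digit allowed by both the 7 across and the 10 down.
(2,3) = 7 − 6 = 1 completes the 7 across.
(3,2) = 10 − 3 = 7 completes the 10 down.
(3,3) = 15 − 7 = 8 completes the 15 across.

7 1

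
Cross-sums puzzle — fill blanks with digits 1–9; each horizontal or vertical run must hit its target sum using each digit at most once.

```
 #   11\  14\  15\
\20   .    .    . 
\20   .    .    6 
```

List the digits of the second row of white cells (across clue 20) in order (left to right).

5 9 6

R1C3 = 15 − 6 = 9 completes the 15 down.
No cell is forced outright now. R2C1 can only be 5 or 9 (the digits allowed by both its 20 across and its 11 down). If R2C1 = 9: then R1C1 would have to be in {3,4,5,6,7,8} for the 20 across but in {2} for the 11 down — contradiction. So R2C1 = 5.
R1C1 = 11 − 5 = 6 completes the 11 down.
R1C2 = 20 − 15 = 5 completes the 20 across.
R2C2 = 20 − 11 = 9 completes the 20 across.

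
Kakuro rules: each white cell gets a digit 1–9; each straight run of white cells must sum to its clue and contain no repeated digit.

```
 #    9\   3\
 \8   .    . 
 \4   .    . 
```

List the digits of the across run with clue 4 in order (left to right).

3 1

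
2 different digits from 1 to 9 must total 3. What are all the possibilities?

2 distinct digits from 1–9 sum between 3 and 17.
Only one set works: {1,2}.

{1,2}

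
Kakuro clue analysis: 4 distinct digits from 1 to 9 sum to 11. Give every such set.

4 distinct digits from 1–9 sum between 10 and 30.
Only one set works: {1,2,3,5}.

{1,2,3,5}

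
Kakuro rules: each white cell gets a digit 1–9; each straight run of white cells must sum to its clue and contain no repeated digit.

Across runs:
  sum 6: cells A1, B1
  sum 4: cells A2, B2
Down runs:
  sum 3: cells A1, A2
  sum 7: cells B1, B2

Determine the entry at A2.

1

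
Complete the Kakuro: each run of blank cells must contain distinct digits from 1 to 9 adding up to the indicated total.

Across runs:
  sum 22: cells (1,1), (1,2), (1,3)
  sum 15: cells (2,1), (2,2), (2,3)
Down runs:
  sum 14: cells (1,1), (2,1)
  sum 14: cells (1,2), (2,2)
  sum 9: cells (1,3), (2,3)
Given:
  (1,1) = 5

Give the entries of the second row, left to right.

9 5 1

Given what's placed, (1,3) must be 8 to fit the 22 across and 9 down.
(2,1) = 14 − 5 = 9 completes the 14 down.
Given what's placed, (2,2) must be 5 to fit the 15 across and 14 down.
(2,3) = 15 − 14 = 1 completes the 15 across.
(1,2) = 22 − 13 = 9 completes the 22 across.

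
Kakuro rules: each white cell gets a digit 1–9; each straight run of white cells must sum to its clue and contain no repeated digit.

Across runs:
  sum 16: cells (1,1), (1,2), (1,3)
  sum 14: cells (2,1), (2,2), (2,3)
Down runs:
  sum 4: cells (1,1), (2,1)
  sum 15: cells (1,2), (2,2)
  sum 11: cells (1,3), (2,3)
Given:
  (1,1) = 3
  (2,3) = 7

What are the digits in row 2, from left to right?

4 in 2 cells must be {1,3}.
(1,3) = 11 − 7 = 4 completes the 11 down.
(2,1) = 4 − 3 = 1 completes the 4 down.
(2,2) = 14 − 8 = 6 completes the 14 across.
(1,2) = 16 − 7 = 9 completes the 16 across.

1 6 7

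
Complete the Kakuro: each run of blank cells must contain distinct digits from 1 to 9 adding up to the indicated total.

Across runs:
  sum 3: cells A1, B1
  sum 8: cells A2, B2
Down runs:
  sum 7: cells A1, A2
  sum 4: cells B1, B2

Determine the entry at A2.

5

3 in 2 cells must be {1,2}; 4 in 2 cells must be {1,3}.
The 3 across and the 4 down share only 1, so B1 = 1.
B2 = 4 − 1 = 3 completes the 4 down.
A1 = 3 − 1 = 2 completes the 3 across.
A2 = 8 − 3 = 5 completes the 8 across.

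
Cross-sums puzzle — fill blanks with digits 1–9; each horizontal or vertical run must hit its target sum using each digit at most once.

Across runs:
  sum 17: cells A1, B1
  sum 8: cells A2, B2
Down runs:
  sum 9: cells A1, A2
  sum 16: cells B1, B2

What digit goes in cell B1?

17 in 2 cells must be {8,9}; 16 in 2 cells must be {7,9}.
The 17 across and the 9 down share only 8, so A1 = 8.
B1 = 17 − 8 = 9 completes the 17 across.
A2 = 9 − 8 = 1 completes the 9 down.
B2 = 8 − 1 = 7 completes the 8 across.

9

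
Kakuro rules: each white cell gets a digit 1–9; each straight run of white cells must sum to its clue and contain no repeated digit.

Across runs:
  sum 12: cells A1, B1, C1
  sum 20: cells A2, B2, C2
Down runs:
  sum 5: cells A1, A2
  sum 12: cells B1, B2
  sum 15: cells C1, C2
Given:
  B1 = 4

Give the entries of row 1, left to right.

B2 = 12 − 4 = 8 completes the 12 down.
Given what's placed, A2 must be 3 to fit the 20 across and 5 down.
C2 = 20 − 11 = 9 completes the 20 across.
A1 = 5 − 3 = 2 completes the 5 down.
C1 = 12 − 6 = 6 completes the 12 across.

2 4 6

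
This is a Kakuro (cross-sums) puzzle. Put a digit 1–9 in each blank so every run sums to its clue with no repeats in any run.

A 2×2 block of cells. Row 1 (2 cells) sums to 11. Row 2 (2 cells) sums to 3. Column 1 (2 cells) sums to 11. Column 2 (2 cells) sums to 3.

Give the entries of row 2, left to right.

3 in 2 cells must be {1,2}.
The 11 across and the 3 down share only 2, so (1,2) = 2.
The 3 across and the 11 down share only 2, so (2,1) = 2.
(2,2) = 3 − 2 = 1 completes the 3 across.
(1,1) = 11 − 2 = 9 completes the 11 across.

2, 1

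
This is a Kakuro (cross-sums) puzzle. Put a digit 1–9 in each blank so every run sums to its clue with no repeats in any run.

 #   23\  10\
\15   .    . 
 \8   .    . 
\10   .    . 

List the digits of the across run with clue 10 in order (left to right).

23 in 3 cells must be {6,8,9}.
The 8 across and the 23 down share only 6, so R2C1 = 6.
R2C2 = 8 − 6 = 2 completes the 8 across.
Given what's placed, R1C2 must be 7 to fit the 15 across and 10 down.
R3C2 = 10 − 9 = 1 completes the 10 down.
R1C1 = 15 − 7 = 8 completes the 15 across.
R3C1 = 10 − 1 = 9 completes the 10 across.

9 1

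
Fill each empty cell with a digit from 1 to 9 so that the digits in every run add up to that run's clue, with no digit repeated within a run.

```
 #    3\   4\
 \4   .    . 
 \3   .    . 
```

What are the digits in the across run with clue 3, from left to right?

2 1

4 in 2 cells must be {1,3}; 3 in 2 cells must be {1,2}.
The 4 across and the 3 down share only 1, so R1C1 = 1.
R1C2 = 4 − 1 = 3 completes the 4 across.
R2C1 = 3 − 1 = 2 completes the 3 down.
R2C2 = 3 − 2 = 1 completes the 3 across.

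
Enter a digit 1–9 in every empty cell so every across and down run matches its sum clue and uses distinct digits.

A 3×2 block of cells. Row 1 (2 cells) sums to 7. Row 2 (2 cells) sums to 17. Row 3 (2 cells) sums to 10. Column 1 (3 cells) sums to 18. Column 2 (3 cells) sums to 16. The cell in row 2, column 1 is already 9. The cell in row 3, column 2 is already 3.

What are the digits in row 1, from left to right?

2 5

17 in 2 cells must be {8,9}.
(2,2) = 17 − 9 = 8 completes the 17 across.
(3,1) = 10 − 3 = 7 completes the 10 across.
(1,1) = 18 − 16 = 2 completes the 18 down.
(1,2) = 7 − 2 = 5 completes the 7 across.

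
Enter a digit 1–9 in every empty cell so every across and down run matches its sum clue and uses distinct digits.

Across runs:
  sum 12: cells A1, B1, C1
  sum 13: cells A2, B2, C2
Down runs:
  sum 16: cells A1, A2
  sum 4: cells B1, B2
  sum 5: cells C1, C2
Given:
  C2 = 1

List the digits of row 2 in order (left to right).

16 in 2 cells must be {7,9}; 4 in 2 cells must be {1,3}.
C1 = 5 − 1 = 4 completes the 5 down.
Given what's placed, B2 must be 3 to fit the 13 across and 4 down.
A1 = 7: the only remaining digit allowed by both the 12 across and the 16 down.
B1 = 12 − 11 = 1 completes the 12 across.
A2 = 13 − 4 = 9 completes the 13 across.

9 3 1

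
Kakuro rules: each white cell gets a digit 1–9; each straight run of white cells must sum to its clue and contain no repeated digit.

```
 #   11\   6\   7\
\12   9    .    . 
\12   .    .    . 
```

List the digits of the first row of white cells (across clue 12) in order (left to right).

R2C1 = 11 − 9 = 2 completes the 11 down.
Nothing is forced directly, so branch on R2C2, whose candidates are 1 or 4. If R2C2 = 1: then R1C2 would have to be in {1,2} for the 12 across but in {5} for the 6 down — contradiction. So R2C2 = 4.
R1C2 = 6 − 4 = 2 completes the 6 down.
R1C3 = 12 − 11 = 1 completes the 12 across.
R2C3 = 12 − 6 = 6 completes the 12 across.

9 2 1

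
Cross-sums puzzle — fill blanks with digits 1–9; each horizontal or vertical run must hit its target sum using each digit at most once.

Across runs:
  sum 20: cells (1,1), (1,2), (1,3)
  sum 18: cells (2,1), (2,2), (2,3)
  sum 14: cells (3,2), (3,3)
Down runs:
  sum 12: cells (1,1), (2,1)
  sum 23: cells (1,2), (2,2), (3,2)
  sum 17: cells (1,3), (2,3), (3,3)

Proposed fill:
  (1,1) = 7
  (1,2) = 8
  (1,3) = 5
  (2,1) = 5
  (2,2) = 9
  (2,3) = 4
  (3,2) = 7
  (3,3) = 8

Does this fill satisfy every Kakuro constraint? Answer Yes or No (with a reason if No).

No — the across run (3,2)–(3,3) sums to 15, not 14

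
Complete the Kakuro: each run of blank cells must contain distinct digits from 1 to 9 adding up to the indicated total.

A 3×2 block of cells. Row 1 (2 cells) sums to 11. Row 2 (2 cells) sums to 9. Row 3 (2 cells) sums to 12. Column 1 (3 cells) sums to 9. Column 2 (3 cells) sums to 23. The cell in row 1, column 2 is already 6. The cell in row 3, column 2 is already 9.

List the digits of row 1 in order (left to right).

23 in 3 cells must be {6,8,9}.
(1,1) = 11 − 6 = 5 completes the 11 across.
(2,2) = 23 − 15 = 8 completes the 23 down.
(3,1) = 12 − 9 = 3 completes the 12 across.
(2,1) = 9 − 8 = 1 completes the 9 across.

5 6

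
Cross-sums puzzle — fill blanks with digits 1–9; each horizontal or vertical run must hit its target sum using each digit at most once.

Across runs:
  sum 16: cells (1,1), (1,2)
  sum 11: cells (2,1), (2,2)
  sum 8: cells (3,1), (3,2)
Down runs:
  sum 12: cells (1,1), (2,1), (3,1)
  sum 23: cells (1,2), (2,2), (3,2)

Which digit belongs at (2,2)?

8

16 in 2 cells must be {7,9}; 23 in 3 cells must be {6,8,9}.
The 16 across and the 23 down share only 9, so (1,2) = 9.
Given what's placed, (3,2) must be 6 to fit the 8 across and 23 down.
(1,1) = 16 − 9 = 7 completes the 16 across.
(2,2) = 23 − 15 = 8 completes the 23 down.
(3,1) = 8 − 6 = 2 completes the 8 across.
(2,1) = 11 − 8 = 3 completes the 11 across.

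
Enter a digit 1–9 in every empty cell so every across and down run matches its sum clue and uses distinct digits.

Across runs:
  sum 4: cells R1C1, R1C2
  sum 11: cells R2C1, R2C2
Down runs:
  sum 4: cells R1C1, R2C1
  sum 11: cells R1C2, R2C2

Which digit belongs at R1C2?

4 in 2 cells must be {1,3}.
The 4 across and the 11 down share only 3, so R1C2 = 3.
The 11 across and the 4 down share only 3, so R2C1 = 3.
R2C2 = 11 − 3 = 8 completes the 11 across.
R1C1 = 4 − 3 = 1 completes the 4 across.

3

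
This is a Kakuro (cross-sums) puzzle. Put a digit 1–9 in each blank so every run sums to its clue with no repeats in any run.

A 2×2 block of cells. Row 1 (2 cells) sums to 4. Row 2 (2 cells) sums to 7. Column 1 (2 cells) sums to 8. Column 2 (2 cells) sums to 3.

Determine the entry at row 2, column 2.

4 in 2 cells must be {1,3}; 3 in 2 cells must be {1,2}.
The 4 across and the 3 down share only 1, so (1,2) = 1.
(2,2) = 3 − 1 = 2 completes the 3 down.
(1,1) = 4 − 1 = 3 completes the 4 across.
(2,1) = 7 − 2 = 5 completes the 7 across.

2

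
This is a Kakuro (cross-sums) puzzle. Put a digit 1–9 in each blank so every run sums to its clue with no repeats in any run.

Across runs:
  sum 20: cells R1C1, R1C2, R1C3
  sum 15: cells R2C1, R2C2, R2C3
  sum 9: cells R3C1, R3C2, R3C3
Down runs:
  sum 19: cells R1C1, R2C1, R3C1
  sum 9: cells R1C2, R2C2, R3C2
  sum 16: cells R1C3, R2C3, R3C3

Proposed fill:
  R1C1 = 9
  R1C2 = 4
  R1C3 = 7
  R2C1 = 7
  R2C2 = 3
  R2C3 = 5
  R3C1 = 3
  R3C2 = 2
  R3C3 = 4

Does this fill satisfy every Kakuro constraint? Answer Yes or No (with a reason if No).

Across: 9+4+7=20; 7+3+5=15; 3+2+4=9. Down: 9+7+3=19; 4+3+2=9; 7+5+4=16. No digit repeats within any run.

Yes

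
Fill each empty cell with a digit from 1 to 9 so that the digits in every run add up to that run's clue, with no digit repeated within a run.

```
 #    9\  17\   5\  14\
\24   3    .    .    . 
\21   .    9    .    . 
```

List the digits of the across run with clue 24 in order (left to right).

3 8 4 9

17 in 2 cells must be {8,9}.
R1C2 = 17 − 9 = 8 completes the 17 down.
Given what's placed, R1C3 must be 4 to fit the 24 across and 5 down.
R1C4 = 24 − 15 = 9 completes the 24 across.
R2C1 = 9 − 3 = 6 completes the 9 down.
R2C3 = 5 − 4 = 1 completes the 5 down.
R2C4 = 21 − 16 = 5 completes the 21 across.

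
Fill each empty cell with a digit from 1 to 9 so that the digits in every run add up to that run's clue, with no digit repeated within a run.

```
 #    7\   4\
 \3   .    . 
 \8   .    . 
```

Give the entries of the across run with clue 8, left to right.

5, 3

3 in 2 cells must be {1,2}; 4 in 2 cells must be {1,3}.
The 3 across and the 4 down share only 1, so R1C2 = 1.
R2C2 = 4 − 1 = 3 completes the 4 down.
R1C1 = 3 − 1 = 2 completes the 3 across.
R2C1 = 8 − 3 = 5 completes the 8 across.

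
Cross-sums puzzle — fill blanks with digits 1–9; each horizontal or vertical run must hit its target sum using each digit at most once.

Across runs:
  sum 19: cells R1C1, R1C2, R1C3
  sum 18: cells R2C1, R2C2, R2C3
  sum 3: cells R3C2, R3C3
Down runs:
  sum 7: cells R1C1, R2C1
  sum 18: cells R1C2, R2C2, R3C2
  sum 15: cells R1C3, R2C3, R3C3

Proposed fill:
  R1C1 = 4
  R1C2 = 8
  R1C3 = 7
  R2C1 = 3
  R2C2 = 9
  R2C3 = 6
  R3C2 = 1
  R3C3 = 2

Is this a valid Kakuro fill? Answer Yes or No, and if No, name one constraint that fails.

Yes

Across: 4+8+7=19; 3+9+6=18; 1+2=3. Down: 4+3=7; 8+9+1=18; 7+6+2=15. No digit repeats within any run.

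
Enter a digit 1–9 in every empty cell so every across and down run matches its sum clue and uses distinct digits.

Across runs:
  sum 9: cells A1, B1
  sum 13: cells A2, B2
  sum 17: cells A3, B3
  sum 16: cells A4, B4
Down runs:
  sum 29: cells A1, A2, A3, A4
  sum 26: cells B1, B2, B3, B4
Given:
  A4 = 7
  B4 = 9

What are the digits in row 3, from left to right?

9 8

17 in 2 cells must be {8,9}; 16 in 2 cells must be {7,9}; 29 in 4 cells must be {5,7,8,9}.
Given what's placed, B3 must be 8 to fit the 17 across and 26 down.
A3 = 17 − 8 = 9 completes the 17 across.
Nothing is forced directly, so branch on A1, whose candidates are 5 or 8. If A1 = 8: then B1 would have to be in {1} for the 9 across but in {2,3,4,5,6,7} for the 26 down — contradiction. So A1 = 5.
B1 = 9 − 5 = 4 completes the 9 across.
A2 = 29 − 21 = 8 completes the 29 down.
B2 = 13 − 8 = 5 completes the 13 across.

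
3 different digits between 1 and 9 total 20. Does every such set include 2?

Counterexample: {3,8,9} sums to 20 without using 2.

No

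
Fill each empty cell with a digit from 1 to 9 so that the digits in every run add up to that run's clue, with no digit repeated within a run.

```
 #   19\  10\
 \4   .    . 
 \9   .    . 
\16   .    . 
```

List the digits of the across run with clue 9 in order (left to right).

7 2

4 in 2 cells must be {1,3}; 16 in 2 cells must be {7,9}.
The 4 across and the 19 down share only 3, so R1C1 = 3.
R1C2 = 4 − 3 = 1 completes the 4 across.
Given what's placed, R2C1 must be 7 to fit the 9 across and 19 down.
R2C2 = 9 − 7 = 2 completes the 9 across.
R3C1 = 19 − 10 = 9 completes the 19 down.
R3C2 = 16 − 9 = 7 completes the 16 across.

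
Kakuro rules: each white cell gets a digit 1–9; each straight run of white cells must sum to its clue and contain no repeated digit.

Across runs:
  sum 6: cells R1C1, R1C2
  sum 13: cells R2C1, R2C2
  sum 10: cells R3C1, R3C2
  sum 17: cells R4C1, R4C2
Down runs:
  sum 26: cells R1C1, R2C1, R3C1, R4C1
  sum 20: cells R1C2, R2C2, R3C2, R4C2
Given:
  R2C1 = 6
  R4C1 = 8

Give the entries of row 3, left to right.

17 in 2 cells must be {8,9}.
R1C1 = 5: the only remaining digit allowed by both the 6 across and the 26 down.
R1C2 = 6 − 5 = 1 completes the 6 across.
R2C2 = 13 − 6 = 7 completes the 13 across.
R3C1 = 26 − 19 = 7 completes the 26 down.
R3C2 = 10 − 7 = 3 completes the 10 across.
R4C2 = 17 − 8 = 9 completes the 17 across.

7, 3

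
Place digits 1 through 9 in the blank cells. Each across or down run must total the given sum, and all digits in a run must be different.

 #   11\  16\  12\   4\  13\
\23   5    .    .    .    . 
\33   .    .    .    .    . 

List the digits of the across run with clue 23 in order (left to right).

16 in 2 cells must be {7,9}; 4 in 2 cells must be {1,3}.
R2C1 = 11 − 5 = 6 completes the 11 down.
Given what's placed, R2C4 must be 3 to fit the 33 across and 4 down.
R1C4 = 4 − 3 = 1 completes the 4 down.
No cell is forced outright now. R1C2 can only be 7 or 9 (the digits allowed by both its 23 across and its 16 down). If R1C2 = 9: then R1C3 would have to be in {2,6} for the 23 across but in {3,4,5,7,8,9} for the 12 down — contradiction. So R1C2 = 7.
R2C2 = 16 − 7 = 9 completes the 16 down.
No cell is forced outright now. R1C3 can only be 4 or 8 (the digits allowed by both its 23 across and its 12 down). If R1C3 = 8: then R1C5 would have to be in {2} for the 23 across but in {4,5,6,7,8,9} for the 13 down — contradiction. So R1C3 = 4.
R1C5 = 23 − 17 = 6 completes the 23 across.

5 7 4 1 6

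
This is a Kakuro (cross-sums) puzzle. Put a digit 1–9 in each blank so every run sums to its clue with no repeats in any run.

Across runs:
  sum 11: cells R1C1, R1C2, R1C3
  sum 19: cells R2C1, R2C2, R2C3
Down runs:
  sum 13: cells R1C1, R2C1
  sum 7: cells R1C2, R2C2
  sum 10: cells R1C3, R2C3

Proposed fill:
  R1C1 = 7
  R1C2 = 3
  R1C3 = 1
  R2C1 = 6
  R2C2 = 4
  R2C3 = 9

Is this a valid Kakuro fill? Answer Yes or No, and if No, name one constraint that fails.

Yes

Across: 7+3+1=11; 6+4+9=19. Down: 7+6=13; 3+4=7; 1+9=10. No digit repeats within any run.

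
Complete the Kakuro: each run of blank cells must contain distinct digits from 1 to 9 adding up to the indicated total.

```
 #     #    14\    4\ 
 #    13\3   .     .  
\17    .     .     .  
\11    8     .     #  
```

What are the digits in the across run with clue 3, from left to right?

2 1

3 in 2 cells must be {1,2}; 4 in 2 cells must be {1,3}.
Intersecting the 3 across with the 4 down forces R1C3 = 1.
R2C1 = 13 − 8 = 5 completes the 13 down.
R2C3 = 4 − 1 = 3 completes the 4 down.
R3C2 = 11 − 8 = 3 completes the 11 across.
R1C2 = 3 − 1 = 2 completes the 3 across.
R2C2 = 17 − 8 = 9 completes the 17 across.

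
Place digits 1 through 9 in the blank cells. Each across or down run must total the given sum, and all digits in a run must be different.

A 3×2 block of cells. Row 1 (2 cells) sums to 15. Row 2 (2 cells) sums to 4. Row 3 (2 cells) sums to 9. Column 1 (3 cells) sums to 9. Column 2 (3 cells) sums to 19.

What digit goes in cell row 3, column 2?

4 in 2 cells must be {1,3}.
The 15 across and the 9 down share only 6, so (1,1) = 6.
(1,2) = 15 − 6 = 9 completes the 15 across.
Given what's placed, (2,1) must be 1 to fit the 4 across and 9 down.
(2,2) = 4 − 1 = 3 completes the 4 across.
(3,1) = 9 − 7 = 2 completes the 9 down.
(3,2) = 9 − 2 = 7 completes the 9 across.

7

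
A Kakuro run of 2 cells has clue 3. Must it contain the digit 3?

The only way to make 3 from 2 distinct digits is {1,2}, which does not contain 3.

No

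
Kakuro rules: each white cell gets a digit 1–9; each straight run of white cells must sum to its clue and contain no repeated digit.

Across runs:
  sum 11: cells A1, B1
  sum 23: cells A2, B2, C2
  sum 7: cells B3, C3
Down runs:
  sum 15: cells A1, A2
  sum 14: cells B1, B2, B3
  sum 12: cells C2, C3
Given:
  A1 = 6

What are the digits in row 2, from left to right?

9 6 8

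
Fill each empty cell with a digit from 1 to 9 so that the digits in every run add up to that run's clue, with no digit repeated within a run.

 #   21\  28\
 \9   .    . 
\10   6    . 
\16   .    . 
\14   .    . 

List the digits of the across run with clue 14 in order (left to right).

5 9

16 in 2 cells must be {7,9}.
R2C2 = 10 − 6 = 4 completes the 10 across.
No cell is forced outright now. R1C2 can only be 7 or 8 (the digits allowed by both its 9 across and its 28 down). If R1C2 = 7: that forces R1C1 = 2, R3C1 = 9, after which R3C2 would have to be in {7} for the 16 across but in {8,9} for the 28 down — contradiction. So R1C2 = 8.
R1C1 = 9 − 8 = 1 completes the 9 across.
R3C1 = 9: the only remaining digit allowed by both the 16 across and the 21 down.
R3C2 = 16 − 9 = 7 completes the 16 across.
R4C1 = 21 − 16 = 5 completes the 21 down.
R4C2 = 14 − 5 = 9 completes the 14 across.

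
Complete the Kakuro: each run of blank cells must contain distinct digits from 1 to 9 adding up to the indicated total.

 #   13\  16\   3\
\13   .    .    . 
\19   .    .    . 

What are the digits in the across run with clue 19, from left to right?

8 9 2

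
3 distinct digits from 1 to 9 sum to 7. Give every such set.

{1,2,4}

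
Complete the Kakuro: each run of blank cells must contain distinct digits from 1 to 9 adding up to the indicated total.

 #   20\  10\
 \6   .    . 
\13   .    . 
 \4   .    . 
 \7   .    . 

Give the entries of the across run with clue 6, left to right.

4 in 2 cells must be {1,3}; 10 in 4 cells must be {1,2,3,4}.
Only 4 fits R2C2 under both its across sum 13 and down sum 10.
R2C1 = 13 − 4 = 9 completes the 13 across.
Nothing is forced directly, so branch on R1C2, whose candidates are 1 or 2. If R1C2 = 1: that forces R1C1 = 5, after which R3C1 would have to be in {1,3} for the 4 across but in {2,4} for the 20 down — contradiction. So R1C2 = 2.
R1C1 = 6 − 2 = 4 completes the 6 across.

4 2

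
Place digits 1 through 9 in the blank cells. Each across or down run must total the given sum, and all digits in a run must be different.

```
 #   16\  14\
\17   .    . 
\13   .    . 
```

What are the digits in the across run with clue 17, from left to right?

17 in 2 cells must be {8,9}; 16 in 2 cells must be {7,9}.
The 17 across and the 16 down share only 9, so R1C1 = 9.
R1C2 = 17 − 9 = 8 completes the 17 across.
R2C1 = 16 − 9 = 7 completes the 16 down.
R2C2 = 13 − 7 = 6 completes the 13 across.

9 8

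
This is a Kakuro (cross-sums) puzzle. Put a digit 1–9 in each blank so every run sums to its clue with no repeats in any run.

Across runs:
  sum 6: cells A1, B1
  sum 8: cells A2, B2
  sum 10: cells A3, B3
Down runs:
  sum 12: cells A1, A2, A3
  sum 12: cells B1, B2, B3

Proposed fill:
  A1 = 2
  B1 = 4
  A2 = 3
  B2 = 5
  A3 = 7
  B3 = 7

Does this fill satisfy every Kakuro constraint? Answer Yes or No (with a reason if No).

No — the down run B1–B3 sums to 16, not 12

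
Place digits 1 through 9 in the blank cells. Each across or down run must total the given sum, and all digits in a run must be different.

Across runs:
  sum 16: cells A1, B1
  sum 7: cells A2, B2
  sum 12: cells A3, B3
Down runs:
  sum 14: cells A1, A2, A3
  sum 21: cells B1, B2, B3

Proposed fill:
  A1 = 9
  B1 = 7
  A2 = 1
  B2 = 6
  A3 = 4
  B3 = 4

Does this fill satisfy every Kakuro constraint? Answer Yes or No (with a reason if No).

No — the across run A3–B3 sums to 8, not 12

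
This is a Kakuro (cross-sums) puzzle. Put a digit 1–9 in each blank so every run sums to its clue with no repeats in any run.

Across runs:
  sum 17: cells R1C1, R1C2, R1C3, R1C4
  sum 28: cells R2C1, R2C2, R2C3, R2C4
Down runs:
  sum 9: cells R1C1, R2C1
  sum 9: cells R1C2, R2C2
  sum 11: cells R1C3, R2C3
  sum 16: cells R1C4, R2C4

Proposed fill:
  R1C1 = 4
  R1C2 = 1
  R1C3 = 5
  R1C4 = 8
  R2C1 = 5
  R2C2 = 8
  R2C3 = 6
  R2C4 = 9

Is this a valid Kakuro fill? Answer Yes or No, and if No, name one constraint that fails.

No — the down run R1C4–R2C4 sums to 17, not 16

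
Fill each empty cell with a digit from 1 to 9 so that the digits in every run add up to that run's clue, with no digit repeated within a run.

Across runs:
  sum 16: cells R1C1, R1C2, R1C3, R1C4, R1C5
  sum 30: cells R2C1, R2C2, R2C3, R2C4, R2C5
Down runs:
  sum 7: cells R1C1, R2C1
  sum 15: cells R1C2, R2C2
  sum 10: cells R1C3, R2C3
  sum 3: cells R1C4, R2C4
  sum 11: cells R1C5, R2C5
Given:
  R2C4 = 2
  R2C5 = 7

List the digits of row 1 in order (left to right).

16 in 5 cells must be {1,2,3,4,6}; 3 in 2 cells must be {1,2}.
R1C2 = 6: only digit in both the 16-across and 15-down candidate sets.
R1C4 = 3 − 2 = 1 completes the 3 down.
R1C5 = 11 − 7 = 4 completes the 11 down.
Given what's placed, R2C1 must be 4 to fit the 30 across and 7 down.
R2C2 = 15 − 6 = 9 completes the 15 down.
R2C3 = 30 − 22 = 8 completes the 30 across.
R1C1 = 7 − 4 = 3 completes the 7 down.
R1C3 = 16 − 14 = 2 completes the 16 across.

3 6 2 1 4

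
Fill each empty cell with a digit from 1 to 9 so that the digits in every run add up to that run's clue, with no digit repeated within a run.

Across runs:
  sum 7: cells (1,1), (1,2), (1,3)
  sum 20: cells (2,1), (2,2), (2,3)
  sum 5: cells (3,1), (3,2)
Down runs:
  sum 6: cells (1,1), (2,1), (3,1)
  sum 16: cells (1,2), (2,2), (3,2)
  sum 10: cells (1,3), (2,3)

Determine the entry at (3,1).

2

7 in 3 cells must be {1,2,4}; 6 in 3 cells must be {1,2,3}.
Only 3 fits (2,1) under both its across sum 20 and down sum 6.
Nothing is forced directly, so branch on (1,1), whose candidates are 1 or 2. If (1,1) = 2: that forces (3,1) = 1, (3,2) = 4, after which (1,2) would have to be in {1,4} for the 7 across but in {3,5,7,9} for the 16 down — contradiction. So (1,1) = 1.
(3,1) = 6 − 4 = 2 completes the 6 down.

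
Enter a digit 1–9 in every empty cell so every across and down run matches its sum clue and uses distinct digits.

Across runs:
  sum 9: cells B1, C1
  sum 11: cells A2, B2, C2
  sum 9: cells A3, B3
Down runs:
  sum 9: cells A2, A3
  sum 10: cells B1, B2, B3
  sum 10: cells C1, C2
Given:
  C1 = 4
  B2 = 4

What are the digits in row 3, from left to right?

8, 1

B1 = 9 − 4 = 5 completes the 9 across.
C2 = 10 − 4 = 6 completes the 10 down.
B3 = 10 − 9 = 1 completes the 10 down.
A2 = 11 − 10 = 1 completes the 11 across.
A3 = 9 − 1 = 8 completes the 9 across.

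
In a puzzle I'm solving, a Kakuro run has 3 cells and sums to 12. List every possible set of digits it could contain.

{1,2,9}; {1,3,8}; {1,4,7}; {1,5,6}; {2,3,7}; {2,4,6}; {3,4,5}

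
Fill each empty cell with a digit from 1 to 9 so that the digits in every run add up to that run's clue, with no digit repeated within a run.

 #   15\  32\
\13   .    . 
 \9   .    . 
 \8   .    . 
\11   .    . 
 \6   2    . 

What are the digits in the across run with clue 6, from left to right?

15 in 5 cells must be {1,2,3,4,5}.
R5C2 = 6 − 2 = 4 completes the 6 across.
Nothing is forced directly, so branch on R3C2, whose candidates are 5 or 6. If R3C2 = 6: then R3C1 would have to be in {2} for the 8 across but in {1,3,4,5} for the 15 down — contradiction. So R3C2 = 5.
R3C1 = 8 − 5 = 3 completes the 8 across.
Nothing is forced directly, so branch on R2C2, whose candidates are 6 or 8. If R2C2 = 6: then R2C1 would have to be in {3} for the 9 across but in {1,4,5} for the 15 down — contradiction. So R2C2 = 8.
R2C1 = 9 − 8 = 1 completes the 9 across.

2, 4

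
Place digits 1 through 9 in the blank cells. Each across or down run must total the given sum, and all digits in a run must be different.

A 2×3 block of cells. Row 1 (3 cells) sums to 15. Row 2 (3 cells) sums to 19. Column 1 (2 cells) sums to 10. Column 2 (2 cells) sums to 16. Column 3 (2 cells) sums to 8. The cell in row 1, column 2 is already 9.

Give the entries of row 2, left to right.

9, 7, 3

16 in 2 cells must be {7,9}.
(2,2) = 16 − 9 = 7 completes the 16 down.
Given what's placed, (2,3) must be 3 to fit the 19 across and 8 down.
(1,3) = 8 − 3 = 5 completes the 8 down.
(2,1) = 19 − 10 = 9 completes the 19 across.
(1,1) = 15 − 14 = 1 completes the 15 across.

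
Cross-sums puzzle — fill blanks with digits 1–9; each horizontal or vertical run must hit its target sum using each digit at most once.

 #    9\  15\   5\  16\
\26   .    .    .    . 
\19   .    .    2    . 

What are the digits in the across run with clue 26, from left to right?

8, 6, 3, 9

16 in 2 cells must be {7,9}.
R1C3 = 5 − 2 = 3 completes the 5 down.
R1C4 = 9: the only remaining digit allowed by both the 26 across and the 16 down.
R2C4 = 16 − 9 = 7 completes the 16 down.
Nothing is forced directly, so branch on R2C2, whose candidates are 6 or 9. If R2C2 = 6: then R1C2 would have to be in {6,8} for the 26 across but in {9} for the 15 down — contradiction. So R2C2 = 9.
R1C2 = 15 − 9 = 6 completes the 15 down.
R2C1 = 19 − 18 = 1 completes the 19 across.
R1C1 = 26 − 18 = 8 completes the 26 across.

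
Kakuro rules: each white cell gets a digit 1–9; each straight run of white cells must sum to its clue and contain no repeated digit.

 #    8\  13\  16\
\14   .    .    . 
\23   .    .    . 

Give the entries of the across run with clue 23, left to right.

23 in 3 cells must be {6,8,9}; 16 in 2 cells must be {7,9}.
The 23 across and the 8 down share only 6, so R2C1 = 6.
Given what's placed, R2C3 must be 9 to fit the 23 across and 16 down.
R1C1 = 8 − 6 = 2 completes the 8 down.
R1C3 = 16 − 9 = 7 completes the 16 down.
R2C2 = 23 − 15 = 8 completes the 23 across.
R1C2 = 14 − 9 = 5 completes the 14 across.

6, 8, 9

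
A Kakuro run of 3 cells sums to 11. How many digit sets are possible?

5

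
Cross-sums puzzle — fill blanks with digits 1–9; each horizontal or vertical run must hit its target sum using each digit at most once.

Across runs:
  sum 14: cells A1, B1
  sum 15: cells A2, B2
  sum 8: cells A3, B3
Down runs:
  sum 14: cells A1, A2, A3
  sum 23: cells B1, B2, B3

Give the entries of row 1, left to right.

23 in 3 cells must be {6,8,9}.
The 8 across and the 23 down share only 6, so B3 = 6.
A3 = 8 − 6 = 2 completes the 8 across.
Nothing is forced directly, so branch on B1, whose candidates are 8 or 9. If B1 = 8: then A1 would have to be in {6} for the 14 across but in {3,4,5,7,8,9} for the 14 down — contradiction. So B1 = 9.
A1 = 14 − 9 = 5 completes the 14 across.
A2 = 14 − 7 = 7 completes the 14 down.
B2 = 15 − 7 = 8 completes the 15 across.

5 9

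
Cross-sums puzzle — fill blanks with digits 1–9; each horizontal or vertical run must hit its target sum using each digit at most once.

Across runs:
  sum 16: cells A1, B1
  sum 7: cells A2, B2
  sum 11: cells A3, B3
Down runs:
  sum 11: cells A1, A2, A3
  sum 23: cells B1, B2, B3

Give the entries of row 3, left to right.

3, 8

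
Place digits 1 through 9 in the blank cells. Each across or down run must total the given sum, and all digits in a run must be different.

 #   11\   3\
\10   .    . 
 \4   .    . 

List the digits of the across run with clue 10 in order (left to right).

8 2

4 in 2 cells must be {1,3}; 3 in 2 cells must be {1,2}.
The 4 across and the 11 down share only 3, so R2C1 = 3.
R2C2 = 4 − 3 = 1 completes the 4 across.
R1C1 = 11 − 3 = 8 completes the 11 down.
R1C2 = 10 − 8 = 2 completes the 10 across.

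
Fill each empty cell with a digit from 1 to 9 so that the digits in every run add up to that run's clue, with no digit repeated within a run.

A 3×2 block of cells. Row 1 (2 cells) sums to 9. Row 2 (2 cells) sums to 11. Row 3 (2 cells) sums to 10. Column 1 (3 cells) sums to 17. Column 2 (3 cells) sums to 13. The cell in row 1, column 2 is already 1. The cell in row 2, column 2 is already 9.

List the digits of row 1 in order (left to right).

(1,1) = 9 − 1 = 8 completes the 9 across.
(2,1) = 11 − 9 = 2 completes the 11 across.
(3,1) = 17 − 10 = 7 completes the 17 down.
(3,2) = 10 − 7 = 3 completes the 10 across.

8 1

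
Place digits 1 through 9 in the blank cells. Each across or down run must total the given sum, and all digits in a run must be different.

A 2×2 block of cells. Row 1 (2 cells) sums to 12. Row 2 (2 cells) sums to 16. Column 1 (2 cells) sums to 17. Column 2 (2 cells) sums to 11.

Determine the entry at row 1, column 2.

4

16 in 2 cells must be {7,9}; 17 in 2 cells must be {8,9}.
The 16 across and the 17 down share only 9, so (2,1) = 9.
(2,2) = 16 − 9 = 7 completes the 16 across.
(1,1) = 17 − 9 = 8 completes the 17 down.
(1,2) = 12 − 8 = 4 completes the 12 across.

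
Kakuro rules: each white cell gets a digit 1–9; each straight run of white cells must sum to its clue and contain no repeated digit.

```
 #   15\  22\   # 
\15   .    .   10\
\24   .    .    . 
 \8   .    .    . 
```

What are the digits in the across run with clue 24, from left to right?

7 8 9

24 in 3 cells must be {7,8,9}.
Only 5 fits R3C2 under both its across sum 8 and down sum 22.
Nothing is forced directly, so branch on R1C2, whose candidates are 8 or 9. If R1C2 = 8: that forces R1C1 = 7, after which R2C1 would have to be in {7,8,9} for the 24 across but in {2,3,5,6} for the 15 down — contradiction. So R1C2 = 9.
R1C1 = 15 − 9 = 6 completes the 15 across.
R2C2 = 22 − 14 = 8 completes the 22 down.
R2C1 = 7: the only remaining digit allowed by both the 24 across and the 15 down.
R2C3 = 24 − 15 = 9 completes the 24 across.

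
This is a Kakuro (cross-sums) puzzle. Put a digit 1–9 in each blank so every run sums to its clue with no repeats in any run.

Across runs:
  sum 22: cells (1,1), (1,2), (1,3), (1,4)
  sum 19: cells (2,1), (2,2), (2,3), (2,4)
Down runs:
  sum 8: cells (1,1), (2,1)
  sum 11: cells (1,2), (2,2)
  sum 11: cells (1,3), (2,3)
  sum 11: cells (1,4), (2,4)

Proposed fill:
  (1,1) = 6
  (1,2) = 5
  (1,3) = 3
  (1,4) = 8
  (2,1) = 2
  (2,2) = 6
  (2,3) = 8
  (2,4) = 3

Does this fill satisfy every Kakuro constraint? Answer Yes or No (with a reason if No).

Yes

Across: 6+5+3+8=22; 2+6+8+3=19. Down: 6+2=8; 5+6=11; 3+8=11; 8+3=11. No digit repeats within any run.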